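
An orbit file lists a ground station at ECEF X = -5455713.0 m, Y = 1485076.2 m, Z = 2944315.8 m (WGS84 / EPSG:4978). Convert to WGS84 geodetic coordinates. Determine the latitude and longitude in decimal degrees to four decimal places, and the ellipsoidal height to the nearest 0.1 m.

lat 27.6652°, lon 164.7727°, h 1335.0 m

λ = atan2(Y, X) = 164.77269977°; p = √(X²+Y²) = 5654224.6 m.
Bowring's method on WGS84 (a = 6378137 m, b = 6356752.314 m) gives φ = 27.66519996°, h = 1335.043 m.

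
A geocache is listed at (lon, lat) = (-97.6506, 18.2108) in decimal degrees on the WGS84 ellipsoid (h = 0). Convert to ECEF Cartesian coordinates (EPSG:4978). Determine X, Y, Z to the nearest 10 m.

WGS84: a = 6378137 m, e² = 0.006694380; N(φ) = a/√(1−e²sin²φ) = 6380223.057 m.
X = (N+h)·cosφ·cosλ = -806865.788 m; Y = (N+h)·cosφ·sinλ = -6006708.016 m; Z = (N(1−e²)+h)·sinφ = 1980560.907 m.

X -806870 m, Y -6006710 m, Z 1980560 m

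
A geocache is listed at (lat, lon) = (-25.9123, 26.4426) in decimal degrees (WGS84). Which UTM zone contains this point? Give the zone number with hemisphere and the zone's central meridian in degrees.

UTM zone = ⌊(λ + 180)/6⌋ + 1; 26.4426° ∈ [24°, 30°) → zone 35.
Hemisphere: S (φ < 0).
Central meridian λ₀ = 6×35 − 183 = 27°.

Zone 35S, central meridian 27°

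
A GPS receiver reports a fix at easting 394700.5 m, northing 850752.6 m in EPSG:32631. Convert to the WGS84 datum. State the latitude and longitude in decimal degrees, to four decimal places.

lat 7.6955°, lon 2.0452°

Zone 31N: λ₀ = 3°, k₀ = 0.9996, false easting 500000 m.
Meridian distance M = (N − FN)/k₀ = 851093.0 m.
Inverse transverse Mercator on WGS84 gives φ = 7.69549959°, λ = 2.04520009°.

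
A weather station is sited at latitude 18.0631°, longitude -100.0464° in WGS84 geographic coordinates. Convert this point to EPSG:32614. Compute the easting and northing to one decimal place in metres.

Zone 14 central meridian λ₀ = 6×14 − 183 = -99°; Δλ = -1.0464°.
Transverse Mercator on WGS84 with k₀ = 0.9996 gives E = 389259.813 m, N = 1997480.275 m.

E 389259.8 m, N 1997480.3 m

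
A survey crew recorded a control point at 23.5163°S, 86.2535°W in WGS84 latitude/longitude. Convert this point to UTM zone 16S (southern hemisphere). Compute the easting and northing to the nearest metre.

E 576210 m, N 7399126 m

Zone 16 central meridian λ₀ = 6×16 − 183 = -87°; Δλ = +0.7465°.
Transverse Mercator on WGS84 with k₀ = 0.9996 gives E = 576209.885 m, N = 7399126.001 m.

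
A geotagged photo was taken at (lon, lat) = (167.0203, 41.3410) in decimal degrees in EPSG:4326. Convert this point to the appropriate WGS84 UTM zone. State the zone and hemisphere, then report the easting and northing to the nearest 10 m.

Longitude 167.0203° lies in the 6° band [162°, 168°), giving zone 58; latitude is north of the equator, so 58N.
Zone 58 central meridian λ₀ = 6×58 − 183 = 165°; Δλ = +2.0203°.
Transverse Mercator on WGS84 with k₀ = 0.9996 gives E = 669036.145 m, N = 4578581.385 m.

Zone 58N: E 669040 m, N 4578580 m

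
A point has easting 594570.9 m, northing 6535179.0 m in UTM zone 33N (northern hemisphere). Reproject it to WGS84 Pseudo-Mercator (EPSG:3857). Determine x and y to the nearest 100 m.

Unproject from UTM 33N (λ₀ = 15°) → φ = 58.94580000°, λ = 16.64359985°.
Web Mercator (R = 6378137 m): x = 1852757.060 m, y = 8168681.396 m.

x 1852800 m, y 8168700 m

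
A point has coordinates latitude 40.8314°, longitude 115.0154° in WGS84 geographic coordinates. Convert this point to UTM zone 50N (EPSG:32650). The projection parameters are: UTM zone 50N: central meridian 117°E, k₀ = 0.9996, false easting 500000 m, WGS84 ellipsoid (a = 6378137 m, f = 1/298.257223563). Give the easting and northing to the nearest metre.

Zone 50 central meridian λ₀ = 6×50 − 183 = 117°; Δλ = -1.9846°.
Transverse Mercator on WGS84 with k₀ = 0.9996 gives E = 332662.593 m, N = 4521936.427 m.

E 332663 m, N 4521936 m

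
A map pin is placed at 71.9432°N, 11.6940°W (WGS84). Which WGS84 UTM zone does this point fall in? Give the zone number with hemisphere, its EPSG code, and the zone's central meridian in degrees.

UTM zone = ⌊(λ + 180)/6⌋ + 1; -11.6940° ∈ [-12°, -6°) → zone 29.
Hemisphere: N (φ ≥ 0).
Central meridian λ₀ = 6×29 − 183 = -9°.
EPSG code: 32629.

Zone 29N (EPSG:32629), central meridian -9°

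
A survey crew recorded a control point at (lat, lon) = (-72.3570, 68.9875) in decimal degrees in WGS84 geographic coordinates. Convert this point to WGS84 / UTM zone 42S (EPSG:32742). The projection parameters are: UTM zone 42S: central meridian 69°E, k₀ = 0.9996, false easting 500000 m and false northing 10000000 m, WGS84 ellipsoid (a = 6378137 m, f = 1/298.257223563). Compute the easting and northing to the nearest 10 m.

Zone 42 central meridian λ₀ = 6×42 − 183 = 69°; Δλ = -0.0125°.
Transverse Mercator on WGS84 with k₀ = 0.9996 gives E = 499577.140 m, N = 1971246.366 m.

E 499580 m, N 1971250 m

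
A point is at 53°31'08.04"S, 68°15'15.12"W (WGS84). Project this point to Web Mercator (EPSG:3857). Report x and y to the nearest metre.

x -7598023 m, y -7079563 m

Web Mercator is spherical with R = a = 6378137 m.
x = R·λ = 6378137 × -1.191260518 = -7598022.789 m.
y = R·ln tan(π/4 + φ/2) = 6378137 × -1.109973516 = -7079563.149 m.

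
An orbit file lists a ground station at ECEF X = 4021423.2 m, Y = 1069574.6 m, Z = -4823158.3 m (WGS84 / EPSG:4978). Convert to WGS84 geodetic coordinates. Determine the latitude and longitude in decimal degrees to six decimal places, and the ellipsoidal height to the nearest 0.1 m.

λ = atan2(Y, X) = 14.89410040°; p = √(X²+Y²) = 4161229.9 m.
Bowring's method on WGS84 (a = 6378137 m, b = 6356752.314 m) gives φ = -49.40380032°, h = 4289.211 m.

lat -49.403800°, lon 14.894100°, h 4289.2 m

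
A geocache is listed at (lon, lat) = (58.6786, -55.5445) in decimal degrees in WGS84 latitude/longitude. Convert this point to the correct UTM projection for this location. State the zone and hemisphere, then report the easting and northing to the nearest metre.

Longitude 58.6786° lies in the 6° band [54°, 60°), giving zone 40; latitude is south of the equator, so 40S.
Zone 40 central meridian λ₀ = 6×40 − 183 = 57°; Δλ = +1.6786°.
Transverse Mercator on WGS84 with k₀ = 0.9996 gives E = 605913.132 m, N = 3843334.998 m.

Zone 40S: E 605913 m, N 3843335 m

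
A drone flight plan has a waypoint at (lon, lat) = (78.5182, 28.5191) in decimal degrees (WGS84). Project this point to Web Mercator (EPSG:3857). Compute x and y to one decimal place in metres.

Web Mercator is spherical with R = a = 6378137 m.
x = R·λ = 6378137 × 1.370401113 = 8740606.042 m.
y = R·ln tan(π/4 + φ/2) = 6378137 × 0.519678312 = 3314579.470 m.

x 8740606.0 m, y 3314579.5 m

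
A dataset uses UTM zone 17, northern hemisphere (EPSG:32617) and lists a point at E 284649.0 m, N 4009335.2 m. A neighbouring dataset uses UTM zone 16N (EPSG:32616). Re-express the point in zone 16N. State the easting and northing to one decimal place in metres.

UTM 17N → geographic: φ = 36.20490034°, λ = -83.39540031°.
UTM 16N (λ₀ = -87°) forward: E = 824096.649 m, N = 4012701.716 m.

E 824096.6 m, N 4012701.7 m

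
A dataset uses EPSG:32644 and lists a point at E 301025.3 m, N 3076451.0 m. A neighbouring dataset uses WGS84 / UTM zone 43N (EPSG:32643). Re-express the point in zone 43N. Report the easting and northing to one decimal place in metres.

E 892260.4 m, N 3081175.8 m

UTM 44N → geographic: φ = 27.79790021°, λ = 78.98030010°.
UTM 43N (λ₀ = 75°) forward: E = 892260.356 m, N = 3081175.800 m.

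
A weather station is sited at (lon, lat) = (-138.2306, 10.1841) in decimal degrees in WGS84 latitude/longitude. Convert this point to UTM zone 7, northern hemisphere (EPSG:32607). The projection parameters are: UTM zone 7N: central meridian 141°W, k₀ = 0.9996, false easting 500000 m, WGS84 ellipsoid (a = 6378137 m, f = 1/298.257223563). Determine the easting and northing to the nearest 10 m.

Zone 7 central meridian λ₀ = 6×7 − 183 = -141°; Δλ = +2.7694°.
Transverse Mercator on WGS84 with k₀ = 0.9996 gives E = 803452.935 m, N = 1127064.789 m.

E 803450 m, N 1127060 m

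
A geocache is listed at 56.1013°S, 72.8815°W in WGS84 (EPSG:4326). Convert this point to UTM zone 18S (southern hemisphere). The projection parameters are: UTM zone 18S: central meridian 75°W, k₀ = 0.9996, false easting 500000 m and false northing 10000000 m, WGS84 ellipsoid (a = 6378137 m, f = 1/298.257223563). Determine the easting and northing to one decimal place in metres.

E 631769.1 m, N 3780623.5 m

Zone 18 central meridian λ₀ = 6×18 − 183 = -75°; Δλ = +2.1185°.
Transverse Mercator on WGS84 with k₀ = 0.9996 gives E = 631769.073 m, N = 3780623.532 m.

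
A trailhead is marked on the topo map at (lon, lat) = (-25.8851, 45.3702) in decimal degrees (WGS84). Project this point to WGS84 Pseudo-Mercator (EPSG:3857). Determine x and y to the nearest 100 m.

x -2881500 m, y 5680000 m

Web Mercator is spherical with R = a = 6378137 m.
x = R·λ = 6378137 × -0.451780222 = -2881516.151 m.
y = R·ln tan(π/4 + φ/2) = 6378137 × 0.890540828 = 5679991.404 m.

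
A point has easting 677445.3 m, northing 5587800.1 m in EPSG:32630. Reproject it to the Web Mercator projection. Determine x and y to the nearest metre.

x -55916 m, y 6518529 m

Unproject from UTM 30N (λ₀ = -3°) → φ = 50.41540029°, λ = -0.50229936°.
Web Mercator (R = 6378137 m): x = -55915.709 m, y = 6518529.086 m.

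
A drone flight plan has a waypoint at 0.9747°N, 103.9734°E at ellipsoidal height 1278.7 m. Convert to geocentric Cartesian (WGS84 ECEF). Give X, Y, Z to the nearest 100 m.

WGS84: a = 6378137 m, e² = 0.006694380; N(φ) = a/√(1−e²sin²φ) = 6378143.178 m.
X = (N+h)·cosφ·cosλ = -1540225.051 m; Y = (N+h)·cosφ·sinλ = 6189745.855 m; Z = (N(1−e²)+h)·sinφ = 107793.405 m.

X -1540200 m, Y 6189700 m, Z 107800 m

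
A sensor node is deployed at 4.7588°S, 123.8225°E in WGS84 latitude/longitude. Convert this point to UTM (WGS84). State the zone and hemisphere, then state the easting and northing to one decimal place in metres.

Zone 51S: E 591213.4 m, N 9473943.2 m

Longitude 123.8225° lies in the 6° band [120°, 126°), giving zone 51; latitude is south of the equator, so 51S.
Zone 51 central meridian λ₀ = 6×51 − 183 = 123°; Δλ = +0.8225°.
Transverse Mercator on WGS84 with k₀ = 0.9996 gives E = 591213.366 m, N = 9473943.170 m.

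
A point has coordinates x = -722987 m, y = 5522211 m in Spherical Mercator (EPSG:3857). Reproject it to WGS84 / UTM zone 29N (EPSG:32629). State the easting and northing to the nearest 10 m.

Web Mercator inverse (R = 6378137 m) → φ = 44.36570245°, λ = -6.49470272°.
UTM 29N forward: E = 699623.634 m, N = 4915544.603 m.

E 699620 m, N 4915540 m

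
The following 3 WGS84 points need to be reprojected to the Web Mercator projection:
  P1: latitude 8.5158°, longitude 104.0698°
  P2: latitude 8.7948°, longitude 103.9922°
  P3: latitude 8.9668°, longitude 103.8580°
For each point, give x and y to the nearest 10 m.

P1: x 11585000 m, y 951480 m; P2: x 11576360 m, y 982900 m; P3: x 11561420 m, y 1002280 m

Web Mercator: x = R·λ, y = R·ln tan(π/4+φ/2), R = 6378137 m.
P1 (8.5158°, 104.0698°) → (11584997.143, 951484.125) m.
P2 (8.7948°, 103.9922°) → (11576358.750, 982900.073) m.
P3 (8.9668°, 103.8580°) → (11561419.675, 1002279.358) m.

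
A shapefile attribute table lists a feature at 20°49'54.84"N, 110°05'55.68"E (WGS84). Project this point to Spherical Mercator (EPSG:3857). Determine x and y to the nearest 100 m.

Web Mercator is spherical with R = a = 6378137 m.
x = R·λ = 6378137 × 1.921586562 = 12256142.353 m.
y = R·ln tan(π/4 + φ/2) = 6378137 × 0.371871239 = 2371845.709 m.

x 12256100 m, y 2371800 m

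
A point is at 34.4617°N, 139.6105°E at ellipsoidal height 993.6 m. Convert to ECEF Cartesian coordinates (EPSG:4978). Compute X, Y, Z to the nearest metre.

WGS84: a = 6378137 m, e² = 0.006694380; N(φ) = a/√(1−e²sin²φ) = 6384983.738 m.
X = (N+h)·cosφ·cosλ = -4010328.478 m; Y = (N+h)·cosφ·sinλ = 3411790.005 m; Z = (N(1−e²)+h)·sinφ = 3589351.938 m.

X -4010328 m, Y 3411790 m, Z 3589352 m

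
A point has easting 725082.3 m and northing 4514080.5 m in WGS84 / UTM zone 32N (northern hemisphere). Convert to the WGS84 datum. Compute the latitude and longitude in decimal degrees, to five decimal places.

Zone 32N: λ₀ = 9°, k₀ = 0.9996, false easting 500000 m.
Meridian distance M = (N − FN)/k₀ = 4515886.9 m.
Inverse transverse Mercator on WGS84 gives φ = 40.74689967°, λ = 11.66599944°.

lat 40.74690°, lon 11.66600°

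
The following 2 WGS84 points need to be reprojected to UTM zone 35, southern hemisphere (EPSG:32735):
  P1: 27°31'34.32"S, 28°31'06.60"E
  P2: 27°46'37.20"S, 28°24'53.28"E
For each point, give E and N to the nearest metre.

P1: E 649961 m, N 6954363 m; P2: E 639400 m, N 6926698 m

UTM zone 35S: λ₀ = 27°, k₀ = 0.9996.
P1 (-27.5262°, 28.5185°) → (649960.811, 6954362.551) m.
P2 (-27.7770°, 28.4148°) → (639400.094, 6926697.890) m.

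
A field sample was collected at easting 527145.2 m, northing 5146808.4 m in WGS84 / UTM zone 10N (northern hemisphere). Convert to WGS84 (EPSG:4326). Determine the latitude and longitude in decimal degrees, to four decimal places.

lat 46.4743°, lon -122.6464°

Zone 10N: λ₀ = -123°, k₀ = 0.9996, false easting 500000 m.
Meridian distance M = (N − FN)/k₀ = 5148867.9 m.
Inverse transverse Mercator on WGS84 gives φ = 46.47429995°, λ = -122.64639959°.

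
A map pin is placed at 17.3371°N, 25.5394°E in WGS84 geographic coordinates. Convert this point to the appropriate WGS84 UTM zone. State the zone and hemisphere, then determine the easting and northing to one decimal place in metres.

Zone 35N: E 344795.7 m, N 1917436.9 m

Longitude 25.5394° lies in the 6° band [24°, 30°), giving zone 35; latitude is north of the equator, so 35N.
Zone 35 central meridian λ₀ = 6×35 − 183 = 27°; Δλ = -1.4606°.
Transverse Mercator on WGS84 with k₀ = 0.9996 gives E = 344795.711 m, N = 1917436.937 m.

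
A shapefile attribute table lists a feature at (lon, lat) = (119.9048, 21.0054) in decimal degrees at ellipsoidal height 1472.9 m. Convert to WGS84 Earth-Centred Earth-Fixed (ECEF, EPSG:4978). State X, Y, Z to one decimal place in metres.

WGS84: a = 6378137 m, e² = 0.006694380; N(φ) = a/√(1−e²sin²φ) = 6380881.897 m.
X = (N+h)·cosφ·cosλ = -2970535.278 m; Y = (N+h)·cosφ·sinλ = 5164917.839 m; Z = (N(1−e²)+h)·sinφ = 2272481.141 m.

X -2970535.3 m, Y 5164917.8 m, Z 2272481.1 m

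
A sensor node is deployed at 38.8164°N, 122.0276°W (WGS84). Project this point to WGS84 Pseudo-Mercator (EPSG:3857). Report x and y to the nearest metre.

x -13584050 m, y 4695406 m

Web Mercator is spherical with R = a = 6378137 m.
x = R·λ = 6378137 × -2.129783398 = -13584050.295 m.
y = R·ln tan(π/4 + φ/2) = 6378137 × 0.736172093 = 4695406.466 m.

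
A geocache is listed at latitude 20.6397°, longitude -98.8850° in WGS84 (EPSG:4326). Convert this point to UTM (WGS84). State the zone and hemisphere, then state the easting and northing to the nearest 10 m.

Longitude -98.8850° lies in the 6° band [-102°, -96°), giving zone 14; latitude is north of the equator, so 14N.
Zone 14 central meridian λ₀ = 6×14 − 183 = -99°; Δλ = +0.1150°.
Transverse Mercator on WGS84 with k₀ = 0.9996 gives E = 511980.266 m, N = 2282277.327 m.

Zone 14N: E 511980 m, N 2282280 m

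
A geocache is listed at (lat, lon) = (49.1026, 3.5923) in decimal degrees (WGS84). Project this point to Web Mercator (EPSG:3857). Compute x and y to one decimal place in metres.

Web Mercator is spherical with R = a = 6378137 m.
x = R·λ = 6378137 × 0.062697463 = 399893.007 m.
y = R·ln tan(π/4 + φ/2) = 6378137 × 0.986540181 = 6292288.432 m.

x 399893.0 m, y 6292288.4 m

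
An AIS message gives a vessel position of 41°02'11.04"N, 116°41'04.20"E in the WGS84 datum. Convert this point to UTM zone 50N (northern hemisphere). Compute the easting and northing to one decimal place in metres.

E 473480.6 m, N 4542845.8 m

Zone 50 central meridian λ₀ = 6×50 − 183 = 117°; Δλ = -0.3155°.
Transverse Mercator on WGS84 with k₀ = 0.9996 gives E = 473480.551 m, N = 4542845.757 m.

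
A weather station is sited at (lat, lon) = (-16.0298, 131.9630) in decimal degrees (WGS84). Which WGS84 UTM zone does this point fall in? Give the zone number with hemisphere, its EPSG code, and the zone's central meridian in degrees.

Zone 52S (EPSG:32752), central meridian 129°

UTM zone = ⌊(λ + 180)/6⌋ + 1; 131.9630° ∈ [126°, 132°) → zone 52.
Hemisphere: S (φ < 0).
Central meridian λ₀ = 6×52 − 183 = 129°.
EPSG code: 32752.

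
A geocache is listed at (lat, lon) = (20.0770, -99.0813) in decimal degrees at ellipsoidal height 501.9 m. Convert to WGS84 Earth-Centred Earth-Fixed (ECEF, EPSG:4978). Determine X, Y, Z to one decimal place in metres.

WGS84: a = 6378137 m, e² = 0.006694380; N(φ) = a/√(1−e²sin²φ) = 6380654.301 m.
X = (N+h)·cosφ·cosλ = -945970.962 m; Y = (N+h)·cosφ·sinλ = -5918262.064 m; Z = (N(1−e²)+h)·sinφ = 2175877.311 m.

X -945971.0 m, Y -5918262.1 m, Z 2175877.3 m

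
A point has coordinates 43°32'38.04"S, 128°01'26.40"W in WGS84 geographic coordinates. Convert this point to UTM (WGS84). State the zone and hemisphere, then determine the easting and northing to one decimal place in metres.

Zone 9S: E 578847.1 m, N 5178320.5 m

Longitude -128.0240° lies in the 6° band [-132°, -126°), giving zone 9; latitude is south of the equator, so 9S.
Zone 9 central meridian λ₀ = 6×9 − 183 = -129°; Δλ = +0.9760°.
Transverse Mercator on WGS84 with k₀ = 0.9996 gives E = 578847.073 m, N = 5178320.487 m.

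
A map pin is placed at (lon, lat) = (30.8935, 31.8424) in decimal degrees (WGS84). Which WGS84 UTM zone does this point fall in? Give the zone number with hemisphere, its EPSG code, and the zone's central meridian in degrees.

UTM zone = ⌊(λ + 180)/6⌋ + 1; 30.8935° ∈ [30°, 36°) → zone 36.
Hemisphere: N (φ ≥ 0).
Central meridian λ₀ = 6×36 − 183 = 33°.
EPSG code: 32636.

Zone 36N (EPSG:32636), central meridian 33°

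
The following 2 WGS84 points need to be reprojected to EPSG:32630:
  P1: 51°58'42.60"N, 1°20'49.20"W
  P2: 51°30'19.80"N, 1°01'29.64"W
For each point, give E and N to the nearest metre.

P1: E 613530 m, N 5759937 m; P2: E 637075 m, N 5707890 m

UTM zone 30N: λ₀ = -3°, k₀ = 0.9996.
P1 (51.9785°, -1.3470°) → (613529.921, 5759937.219) m.
P2 (51.5055°, -1.0249°) → (637074.511, 5707890.311) m.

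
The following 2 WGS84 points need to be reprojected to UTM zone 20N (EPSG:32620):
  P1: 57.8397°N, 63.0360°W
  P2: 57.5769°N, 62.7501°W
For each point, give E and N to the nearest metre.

UTM zone 20N: λ₀ = -63°, k₀ = 0.9996.
P1 (57.8397°, -63.0360°) → (497862.567, 6410864.258) m.
P2 (57.5769°, -62.7501°) → (514945.195, 6381634.218) m.

P1: E 497863 m, N 6410864 m; P2: E 514945 m, N 6381634 m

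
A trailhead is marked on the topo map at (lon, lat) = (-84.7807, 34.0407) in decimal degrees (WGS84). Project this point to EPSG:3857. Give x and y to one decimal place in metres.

x -9437744.4 m, y 4034268.4 m

Web Mercator is spherical with R = a = 6378137 m.
x = R·λ = 6378137 × -1.479702357 = -9437744.353 m.
y = R·ln tan(π/4 + φ/2) = 6378137 × 0.632515161 = 4034268.352 m.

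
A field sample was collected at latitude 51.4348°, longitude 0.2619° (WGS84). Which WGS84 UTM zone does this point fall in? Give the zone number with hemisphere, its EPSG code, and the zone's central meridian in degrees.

UTM zone = ⌊(λ + 180)/6⌋ + 1; 0.2619° ∈ [0°, 6°) → zone 31.
Hemisphere: N (φ ≥ 0).
Central meridian λ₀ = 6×31 − 183 = 3°.
EPSG code: 32631.

Zone 31N (EPSG:32631), central meridian 3°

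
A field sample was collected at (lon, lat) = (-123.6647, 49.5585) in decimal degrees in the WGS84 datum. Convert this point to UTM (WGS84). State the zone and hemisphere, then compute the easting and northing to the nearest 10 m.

Longitude -123.6647° lies in the 6° band [-126°, -120°), giving zone 10; latitude is north of the equator, so 10N.
Zone 10 central meridian λ₀ = 6×10 − 183 = -123°; Δλ = -0.6647°.
Transverse Mercator on WGS84 with k₀ = 0.9996 gives E = 451928.249 m, N = 5489756.818 m.

Zone 10N: E 451930 m, N 5489760 m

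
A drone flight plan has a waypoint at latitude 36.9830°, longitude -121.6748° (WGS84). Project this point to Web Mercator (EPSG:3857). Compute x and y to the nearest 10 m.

Web Mercator is spherical with R = a = 6378137 m.
x = R·λ = 6378137 × -2.123625877 = -13544776.778 m.
y = R·ln tan(π/4 + φ/2) = 6378137 × 0.695616521 = 4436737.471 m.

x -13544780 m, y 4436740 m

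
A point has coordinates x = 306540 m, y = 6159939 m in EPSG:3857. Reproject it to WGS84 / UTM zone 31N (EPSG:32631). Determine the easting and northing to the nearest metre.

Web Mercator inverse (R = 6378137 m) → φ = 48.31809736°, λ = 2.75369567°.
UTM 31N forward: E = 481740.043 m, N = 5351685.720 m.

E 481740 m, N 5351686 m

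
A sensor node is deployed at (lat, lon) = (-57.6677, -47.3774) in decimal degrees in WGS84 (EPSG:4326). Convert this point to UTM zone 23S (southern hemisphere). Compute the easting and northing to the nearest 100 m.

E 358200 m, N 3605800 m

Zone 23 central meridian λ₀ = 6×23 − 183 = -45°; Δλ = -2.3774°.
Transverse Mercator on WGS84 with k₀ = 0.9996 gives E = 358191.738 m, N = 3605798.370 m.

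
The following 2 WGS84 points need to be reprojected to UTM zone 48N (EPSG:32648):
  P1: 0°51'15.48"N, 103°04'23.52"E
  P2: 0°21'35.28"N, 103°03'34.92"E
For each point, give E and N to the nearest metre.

P1: E 285578 m, N 94480 m; P2: E 284056 m, N 39792 m

UTM zone 48N: λ₀ = 105°, k₀ = 0.9996.
P1 (0.8543°, 103.0732°) → (285578.401, 94479.660) m.
P2 (0.3598°, 103.0597°) → (284055.864, 39791.684) m.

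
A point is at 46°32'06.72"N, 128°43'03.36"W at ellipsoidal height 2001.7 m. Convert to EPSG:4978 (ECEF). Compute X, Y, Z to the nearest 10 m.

X -2750060 m, Y -3430480 m, Z 4607830 m

WGS84: a = 6378137 m, e² = 0.006694380; N(φ) = a/√(1−e²sin²φ) = 6389413.004 m.
X = (N+h)·cosφ·cosλ = -2750064.831 m; Y = (N+h)·cosφ·sinλ = -3430481.945 m; Z = (N(1−e²)+h)·sinφ = 4607825.805 m.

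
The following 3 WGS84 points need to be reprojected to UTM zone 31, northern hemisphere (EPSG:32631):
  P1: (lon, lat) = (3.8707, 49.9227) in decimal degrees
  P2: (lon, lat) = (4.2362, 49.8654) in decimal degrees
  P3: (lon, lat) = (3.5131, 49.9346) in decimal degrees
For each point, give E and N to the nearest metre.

UTM zone 31N: λ₀ = 3°, k₀ = 0.9996.
P1 (49.9227°, 3.8707°) → (562500.108, 5530399.584) m.
P2 (49.8654°, 4.2362°) → (588840.783, 5524398.217) m.
P3 (49.9346°, 3.5131°) → (536822.152, 5531485.456) m.

P1: E 562500 m, N 5530400 m; P2: E 588841 m, N 5524398 m; P3: E 536822 m, N 5531485 m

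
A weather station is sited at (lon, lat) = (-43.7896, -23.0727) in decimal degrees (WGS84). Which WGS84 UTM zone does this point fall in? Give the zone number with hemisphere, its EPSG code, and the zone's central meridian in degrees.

Zone 23S (EPSG:32723), central meridian -45°

UTM zone = ⌊(λ + 180)/6⌋ + 1; -43.7896° ∈ [-48°, -42°) → zone 23.
Hemisphere: S (φ < 0).
Central meridian λ₀ = 6×23 − 183 = -45°.
EPSG code: 32723.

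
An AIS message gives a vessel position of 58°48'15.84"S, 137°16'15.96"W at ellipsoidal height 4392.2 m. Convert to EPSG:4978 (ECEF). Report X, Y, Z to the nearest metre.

WGS84: a = 6378137 m, e² = 0.006694380; N(φ) = a/√(1−e²sin²φ) = 6393815.911 m.
X = (N+h)·cosφ·cosλ = -2434390.926 m; Y = (N+h)·cosφ·sinλ = -2248665.834 m; Z = (N(1−e²)+h)·sinφ = -5436439.517 m.

X -2434391 m, Y -2248666 m, Z -5436440 m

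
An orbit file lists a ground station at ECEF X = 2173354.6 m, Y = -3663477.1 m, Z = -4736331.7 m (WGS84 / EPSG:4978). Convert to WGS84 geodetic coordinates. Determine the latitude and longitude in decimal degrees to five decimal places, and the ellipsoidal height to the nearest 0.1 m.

λ = atan2(Y, X) = -59.32149982°; p = √(X²+Y²) = 4259640.2 m.
Bowring's method on WGS84 (a = 6378137 m, b = 6356752.314 m) gives φ = -48.22439955°, h = 3749.035 m.

lat -48.22440°, lon -59.32150°, h 3749.0 m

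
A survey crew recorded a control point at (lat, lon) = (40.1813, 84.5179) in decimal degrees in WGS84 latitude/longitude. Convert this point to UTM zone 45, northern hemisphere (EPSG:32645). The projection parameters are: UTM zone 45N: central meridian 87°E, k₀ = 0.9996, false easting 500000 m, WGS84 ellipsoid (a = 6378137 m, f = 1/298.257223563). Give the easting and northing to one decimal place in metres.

Zone 45 central meridian λ₀ = 6×45 − 183 = 87°; Δλ = -2.4821°.
Transverse Mercator on WGS84 with k₀ = 0.9996 gives E = 288678.887 m, N = 4450834.383 m.

E 288678.9 m, N 4450834.4 m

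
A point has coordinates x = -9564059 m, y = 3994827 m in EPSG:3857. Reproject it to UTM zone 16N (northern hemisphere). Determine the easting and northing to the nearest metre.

E 600459 m, N 3734588 m

Web Mercator inverse (R = 6378137 m) → φ = 33.74659898°, λ = -85.91540378°.
UTM 16N forward: E = 600458.857 m, N = 3734588.198 m.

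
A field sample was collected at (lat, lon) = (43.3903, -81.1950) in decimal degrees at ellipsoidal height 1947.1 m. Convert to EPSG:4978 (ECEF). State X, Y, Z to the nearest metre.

WGS84: a = 6378137 m, e² = 0.006694380; N(φ) = a/√(1−e²sin²φ) = 6388235.882 m.
X = (N+h)·cosφ·cosλ = 710819.011 m; Y = (N+h)·cosφ·sinλ = -4588962.608 m; Z = (N(1−e²)+h)·sinφ = 4360450.592 m.

X 710819 m, Y -4588963 m, Z 4360451 m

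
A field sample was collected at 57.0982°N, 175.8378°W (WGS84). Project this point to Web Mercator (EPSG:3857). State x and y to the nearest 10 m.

Web Mercator is spherical with R = a = 6378137 m.
x = R·λ = 6378137 × -3.068948559 = -19574174.358 m.
y = R·ln tan(π/4 + φ/2) = 6378137 × 1.219825859 = 7780216.443 m.

x -19574170 m, y 7780220 m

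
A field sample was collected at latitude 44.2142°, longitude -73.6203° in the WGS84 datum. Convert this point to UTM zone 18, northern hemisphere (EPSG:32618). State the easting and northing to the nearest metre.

Zone 18 central meridian λ₀ = 6×18 − 183 = -75°; Δλ = +1.3797°.
Transverse Mercator on WGS84 with k₀ = 0.9996 gives E = 610217.792 m, N = 4896589.503 m.

E 610218 m, N 4896590 m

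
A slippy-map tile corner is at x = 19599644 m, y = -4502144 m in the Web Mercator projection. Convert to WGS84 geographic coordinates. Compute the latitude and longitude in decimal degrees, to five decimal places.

lat -37.45090°, lon 176.06660°

R = 6378137 m. λ = x/R = 176.06659769°.
φ = 2·arctan(exp(y/R)) − 90° = 2·arctan(0.49368) − 90° = -37.45089870°.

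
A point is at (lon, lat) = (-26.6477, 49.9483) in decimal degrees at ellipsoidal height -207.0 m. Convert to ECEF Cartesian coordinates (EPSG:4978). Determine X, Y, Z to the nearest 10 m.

X 3675350 m, Y -1844310 m, Z 4858930 m

WGS84: a = 6378137 m, e² = 0.006694380; N(φ) = a/√(1−e²sin²φ) = 6390682.958 m.
X = (N+h)·cosφ·cosλ = 3675348.222 m; Y = (N+h)·cosφ·sinλ = -1844305.984 m; Z = (N(1−e²)+h)·sinφ = 4858932.239 m.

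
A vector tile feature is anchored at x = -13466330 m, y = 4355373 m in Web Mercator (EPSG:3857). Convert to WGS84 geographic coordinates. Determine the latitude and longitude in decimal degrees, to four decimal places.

lat 36.3969°, lon -120.9701°

R = 6378137 m. λ = x/R = -120.97010060°.
φ = 2·arctan(exp(y/R)) − 90° = 2·arctan(1.97953) − 90° = 36.39690338°.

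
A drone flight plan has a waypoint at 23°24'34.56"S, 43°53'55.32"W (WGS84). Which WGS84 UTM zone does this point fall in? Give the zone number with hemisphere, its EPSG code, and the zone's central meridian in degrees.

UTM zone = ⌊(λ + 180)/6⌋ + 1; -43.8987° ∈ [-48°, -42°) → zone 23.
Hemisphere: S (φ < 0).
Central meridian λ₀ = 6×23 − 183 = -45°.
EPSG code: 32723.

Zone 23S (EPSG:32723), central meridian -45°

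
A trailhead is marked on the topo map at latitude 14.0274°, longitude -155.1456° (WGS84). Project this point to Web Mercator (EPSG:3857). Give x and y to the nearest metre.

x -17270729 m, y 1577360 m

Web Mercator is spherical with R = a = 6378137 m.
x = R·λ = 6378137 × -2.707801540 = -17270729.191 m.
y = R·ln tan(π/4 + φ/2) = 6378137 × 0.247307367 = 1577360.266 m.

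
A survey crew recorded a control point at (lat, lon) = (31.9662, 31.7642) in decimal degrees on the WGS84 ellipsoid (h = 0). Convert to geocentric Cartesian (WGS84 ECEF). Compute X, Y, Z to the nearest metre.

X 4604838 m, Y 2851139 m, Z 3357252 m

WGS84: a = 6378137 m, e² = 0.006694380; N(φ) = a/√(1−e²sin²φ) = 6384129.179 m.
X = (N+h)·cosφ·cosλ = 4604838.081 m; Y = (N+h)·cosφ·sinλ = 2851138.784 m; Z = (N(1−e²)+h)·sinφ = 3357252.395 m.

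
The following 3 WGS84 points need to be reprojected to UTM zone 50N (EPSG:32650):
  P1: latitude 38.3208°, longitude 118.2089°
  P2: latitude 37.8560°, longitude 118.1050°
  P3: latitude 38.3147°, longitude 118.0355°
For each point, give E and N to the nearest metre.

P1: E 605676 m, N 4242101 m; P2: E 597207 m, N 4190413 m; P3: E 590525 m, N 4241240 m

UTM zone 50N: λ₀ = 117°, k₀ = 0.9996.
P1 (38.3208°, 118.2089°) → (605675.995, 4242100.753) m.
P2 (37.8560°, 118.1050°) → (597206.948, 4190413.396) m.
P3 (38.3147°, 118.0355°) → (590525.402, 4241239.769) m.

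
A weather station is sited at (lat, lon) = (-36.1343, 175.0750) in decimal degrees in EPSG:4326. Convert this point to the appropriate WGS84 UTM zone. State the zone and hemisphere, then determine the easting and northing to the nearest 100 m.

Zone 60S: E 326800 m, N 5999400 m

Longitude 175.0750° lies in the 6° band [174°, 180°), giving zone 60; latitude is south of the equator, so 60S.
Zone 60 central meridian λ₀ = 6×60 − 183 = 177°; Δλ = -1.9250°.
Transverse Mercator on WGS84 with k₀ = 0.9996 gives E = 326788.956 m, N = 5999439.358 m.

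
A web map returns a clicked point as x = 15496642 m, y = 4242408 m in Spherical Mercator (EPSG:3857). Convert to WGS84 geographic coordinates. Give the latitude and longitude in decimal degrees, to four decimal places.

lat 35.5758°, lon 139.2087°

R = 6378137 m. λ = x/R = 139.20870361°.
φ = 2·arctan(exp(y/R)) − 90° = 2·arctan(1.94478) − 90° = 35.57579998°.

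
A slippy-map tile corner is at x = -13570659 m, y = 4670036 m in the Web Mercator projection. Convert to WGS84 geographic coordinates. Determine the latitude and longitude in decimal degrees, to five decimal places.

R = 6378137 m. λ = x/R = -121.90730395°.
φ = 2·arctan(exp(y/R)) − 90° = 2·arctan(2.07964) − 90° = 38.63860321°.

lat 38.63860°, lon -121.90730°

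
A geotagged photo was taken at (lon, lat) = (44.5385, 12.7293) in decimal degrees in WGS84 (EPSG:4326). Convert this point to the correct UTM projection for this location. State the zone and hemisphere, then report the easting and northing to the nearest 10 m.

Zone 38N: E 449900 m, N 1407240 m

Longitude 44.5385° lies in the 6° band [42°, 48°), giving zone 38; latitude is north of the equator, so 38N.
Zone 38 central meridian λ₀ = 6×38 − 183 = 45°; Δλ = -0.4615°.
Transverse Mercator on WGS84 with k₀ = 0.9996 gives E = 449900.134 m, N = 1407244.798 m.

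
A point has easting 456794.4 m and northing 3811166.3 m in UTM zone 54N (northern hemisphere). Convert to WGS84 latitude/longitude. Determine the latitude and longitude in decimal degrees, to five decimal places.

lat 34.44110°, lon 140.52970°

Zone 54N: λ₀ = 141°, k₀ = 0.9996, false easting 500000 m.
Meridian distance M = (N − FN)/k₀ = 3812691.4 m.
Inverse transverse Mercator on WGS84 gives φ = 34.44109983°, λ = 140.52969984°.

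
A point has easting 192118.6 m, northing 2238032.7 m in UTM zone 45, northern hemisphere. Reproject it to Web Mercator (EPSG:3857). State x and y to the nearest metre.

x 9356815 m, y 2298542 m

Unproject from UTM 45N (λ₀ = 87°) → φ = 20.21520016°, λ = 84.05369981°.
Web Mercator (R = 6378137 m): x = 9356815.062 m, y = 2298541.841 m.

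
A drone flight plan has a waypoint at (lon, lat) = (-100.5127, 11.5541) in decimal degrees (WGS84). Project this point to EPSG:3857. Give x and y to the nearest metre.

x -11189023 m, y 1295004 m

Web Mercator is spherical with R = a = 6378137 m.
x = R·λ = 6378137 × -1.754277555 = -11189022.582 m.
y = R·ln tan(π/4 + φ/2) = 6378137 × 0.203037899 = 1295003.534 m.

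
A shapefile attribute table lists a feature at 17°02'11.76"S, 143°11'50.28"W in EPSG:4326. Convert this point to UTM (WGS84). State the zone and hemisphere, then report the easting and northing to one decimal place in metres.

Zone 7S: E 266109.9 m, N 8115081.6 m

Longitude -143.1973° lies in the 6° band [-144°, -138°), giving zone 7; latitude is south of the equator, so 7S.
Zone 7 central meridian λ₀ = 6×7 − 183 = -141°; Δλ = -2.1973°.
Transverse Mercator on WGS84 with k₀ = 0.9996 gives E = 266109.908 m, N = 8115081.636 m.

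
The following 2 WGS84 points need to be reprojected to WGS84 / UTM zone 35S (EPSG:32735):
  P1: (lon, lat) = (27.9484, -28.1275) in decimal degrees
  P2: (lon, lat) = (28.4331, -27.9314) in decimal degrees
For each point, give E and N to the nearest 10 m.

P1: E 593140 m, N 6888310 m; P2: E 641000 m, N 6909570 m

UTM zone 35S: λ₀ = 27°, k₀ = 0.9996.
P1 (-28.1275°, 27.9484°) → (593141.474, 6888310.233) m.
P2 (-27.9314°, 28.4331°) → (641003.451, 6909570.647) m.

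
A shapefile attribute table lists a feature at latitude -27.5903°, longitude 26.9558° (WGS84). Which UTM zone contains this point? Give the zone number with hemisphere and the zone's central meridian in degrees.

Zone 35S, central meridian 27°

UTM zone = ⌊(λ + 180)/6⌋ + 1; 26.9558° ∈ [24°, 30°) → zone 35.
Hemisphere: S (φ < 0).
Central meridian λ₀ = 6×35 − 183 = 27°.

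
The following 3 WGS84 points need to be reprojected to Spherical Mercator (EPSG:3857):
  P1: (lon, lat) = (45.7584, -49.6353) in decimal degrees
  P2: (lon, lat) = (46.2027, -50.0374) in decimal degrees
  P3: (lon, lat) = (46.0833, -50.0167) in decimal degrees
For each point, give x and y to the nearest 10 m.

Web Mercator: x = R·λ, y = R·ln tan(π/4+φ/2), R = 6378137 m.
P1 (-49.6353°, 45.7584°) → (5093801.788, -6383354.155) m.
P2 (-50.0374°, 46.2027°) → (5143261.037, -6452755.383) m.
P3 (-50.0167°, 46.0833°) → (5129969.490, -6449168.489) m.

P1: x 5093800 m, y -6383350 m; P2: x 5143260 m, y -6452760 m; P3: x 5129970 m, y -6449170 m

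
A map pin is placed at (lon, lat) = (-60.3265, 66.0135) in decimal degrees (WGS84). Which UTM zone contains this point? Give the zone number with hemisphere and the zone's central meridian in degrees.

UTM zone = ⌊(λ + 180)/6⌋ + 1; -60.3265° ∈ [-66°, -60°) → zone 20.
Hemisphere: N (φ ≥ 0).
Central meridian λ₀ = 6×20 − 183 = -63°.

Zone 20N, central meridian -63°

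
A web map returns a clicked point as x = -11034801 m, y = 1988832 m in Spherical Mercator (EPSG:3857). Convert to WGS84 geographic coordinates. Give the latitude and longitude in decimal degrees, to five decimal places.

lat 17.58330°, lon -99.12730°

R = 6378137 m. λ = x/R = -99.12730396°.
φ = 2·arctan(exp(y/R)) − 90° = 2·arctan(1.36591) − 90° = 17.58330298°.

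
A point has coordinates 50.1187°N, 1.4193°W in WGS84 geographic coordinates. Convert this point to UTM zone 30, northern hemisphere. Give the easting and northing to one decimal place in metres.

E 613002.5 m, N 5553024.8 m

Zone 30 central meridian λ₀ = 6×30 − 183 = -3°; Δλ = +1.5807°.
Transverse Mercator on WGS84 with k₀ = 0.9996 gives E = 613002.45003 m, N = 5553024.754 m.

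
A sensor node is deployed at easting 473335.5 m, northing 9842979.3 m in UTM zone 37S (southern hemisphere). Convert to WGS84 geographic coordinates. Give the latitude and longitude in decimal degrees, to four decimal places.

lat -1.4206°, lon 38.7603°

Zone 37S: λ₀ = 39°, k₀ = 0.9996, false easting 500000 m, false northing 10000000 m.
Meridian distance M = (N − FN)/k₀ = -157083.5 m.
Inverse transverse Mercator on WGS84 gives φ = -1.42060010°, λ = 38.76030039°.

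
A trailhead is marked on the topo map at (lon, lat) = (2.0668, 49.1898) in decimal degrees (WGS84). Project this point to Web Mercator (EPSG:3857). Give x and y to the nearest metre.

Web Mercator is spherical with R = a = 6378137 m.
x = R·λ = 6378137 × 0.036072465 = 230075.124 m.
y = R·ln tan(π/4 + φ/2) = 6378137 × 0.988866821 = 6307128.061 m.

x 230075 m, y 6307128 m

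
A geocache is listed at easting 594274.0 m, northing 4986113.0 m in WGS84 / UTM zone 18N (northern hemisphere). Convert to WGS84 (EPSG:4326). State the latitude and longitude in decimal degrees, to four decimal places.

lat 45.0222°, lon -73.8034°

Zone 18N: λ₀ = -75°, k₀ = 0.9996, false easting 500000 m.
Meridian distance M = (N − FN)/k₀ = 4988108.2 m.
Inverse transverse Mercator on WGS84 gives φ = 45.02220030°, λ = -73.80339953°.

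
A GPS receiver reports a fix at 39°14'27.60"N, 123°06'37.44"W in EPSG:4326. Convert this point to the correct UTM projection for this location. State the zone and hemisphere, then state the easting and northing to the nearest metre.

Longitude -123.1104° lies in the 6° band [-126°, -120°), giving zone 10; latitude is north of the equator, so 10N.
Zone 10 central meridian λ₀ = 6×10 − 183 = -123°; Δλ = -0.1104°.
Transverse Mercator on WGS84 with k₀ = 0.9996 gives E = 490472.784 m, N = 4343526.973 m.

Zone 10N: E 490473 m, N 4343527 m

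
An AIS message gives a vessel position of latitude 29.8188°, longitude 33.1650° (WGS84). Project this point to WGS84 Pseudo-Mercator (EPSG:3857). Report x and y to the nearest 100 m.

x 3691900 m, y 3480300 m

Web Mercator is spherical with R = a = 6378137 m.
x = R·λ = 6378137 × 0.578838446 = 3691910.912 m.
y = R·ln tan(π/4 + φ/2) = 6378137 × 0.545657685 = 3480279.472 m.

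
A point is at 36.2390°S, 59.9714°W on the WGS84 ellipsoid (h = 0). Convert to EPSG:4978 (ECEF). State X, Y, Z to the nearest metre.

X 2577409 m, Y -4459062 m, Z -3749614 m

WGS84: a = 6378137 m, e² = 0.006694380; N(φ) = a/√(1−e²sin²φ) = 6385610.766 m.
X = (N+h)·cosφ·cosλ = 2577409.209 m; Y = (N+h)·cosφ·sinλ = -4459061.945 m; Z = (N(1−e²)+h)·sinφ = -3749614.015 m.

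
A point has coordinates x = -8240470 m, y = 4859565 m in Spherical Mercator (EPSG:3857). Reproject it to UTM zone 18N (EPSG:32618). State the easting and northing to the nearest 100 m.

Web Mercator inverse (R = 6378137 m) → φ = 39.95610069°, λ = -74.02540149°.
UTM 18N forward: E = 583245.397 m, N = 4423339.545 m.

E 583200 m, N 4423300 m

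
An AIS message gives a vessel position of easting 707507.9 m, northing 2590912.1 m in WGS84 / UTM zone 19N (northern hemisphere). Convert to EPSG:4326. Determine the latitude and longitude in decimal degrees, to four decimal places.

lat 23.4149°, lon -66.9692°

Zone 19N: λ₀ = -69°, k₀ = 0.9996, false easting 500000 m.
Meridian distance M = (N − FN)/k₀ = 2591948.9 m.
Inverse transverse Mercator on WGS84 gives φ = 23.41490023°, λ = -66.96919999°.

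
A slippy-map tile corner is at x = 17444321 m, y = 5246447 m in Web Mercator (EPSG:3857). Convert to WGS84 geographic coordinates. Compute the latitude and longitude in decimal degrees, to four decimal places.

R = 6378137 m. λ = x/R = 156.70500175°.
φ = 2·arctan(exp(y/R)) − 90° = 2·arctan(2.27634) − 90° = 42.56800326°.

lat 42.5680°, lon 156.7050°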